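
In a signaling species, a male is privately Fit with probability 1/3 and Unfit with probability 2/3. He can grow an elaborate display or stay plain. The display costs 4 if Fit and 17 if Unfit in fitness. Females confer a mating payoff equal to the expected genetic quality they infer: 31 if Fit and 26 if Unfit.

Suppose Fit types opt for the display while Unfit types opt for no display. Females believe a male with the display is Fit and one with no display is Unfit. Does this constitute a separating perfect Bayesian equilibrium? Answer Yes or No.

Yes

Under these beliefs, the display earns mating payoff 31 and no display earns mating payoff 26.
Fit: the display nets 31 − 4 = 27; no display nets 26. Fit prefers the display.
Unfit: the display nets 31 − 17 = 14; no display nets 26. Unfit prefers no display.
Neither type deviates, so the separating profile is an equilibrium.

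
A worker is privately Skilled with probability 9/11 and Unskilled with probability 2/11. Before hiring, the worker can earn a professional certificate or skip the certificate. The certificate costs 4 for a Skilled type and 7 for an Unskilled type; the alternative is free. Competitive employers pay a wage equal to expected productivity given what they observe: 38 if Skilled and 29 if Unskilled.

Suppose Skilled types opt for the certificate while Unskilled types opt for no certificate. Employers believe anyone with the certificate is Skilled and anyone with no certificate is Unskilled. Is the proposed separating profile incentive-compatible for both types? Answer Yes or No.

No

Under these beliefs, the certificate earns wage 38 and no certificate earns wage 29.
Skilled: the certificate nets 38 − 4 = 34; no certificate nets 29. Skilled prefers the certificate.
Unskilled: the certificate nets 38 − 7 = 31; no certificate nets 29. Unskilled would deviate to the certificate.
Unskilled has a profitable deviation, so the profile is not an equilibrium.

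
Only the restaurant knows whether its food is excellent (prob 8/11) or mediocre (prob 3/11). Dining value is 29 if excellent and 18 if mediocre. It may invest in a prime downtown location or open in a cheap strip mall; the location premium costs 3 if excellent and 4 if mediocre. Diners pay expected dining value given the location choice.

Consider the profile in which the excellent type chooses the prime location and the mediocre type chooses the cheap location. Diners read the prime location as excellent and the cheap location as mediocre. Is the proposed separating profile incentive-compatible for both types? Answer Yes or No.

No

Under these beliefs, the prime location earns price premium 29 and the cheap location earns price premium 18.
excellent: the prime location nets 29 − 3 = 26; the cheap location nets 18. excellent prefers the prime location.
mediocre: the prime location nets 29 − 4 = 25; the cheap location nets 18. mediocre would deviate to the prime location.
mediocre has a profitable deviation, so the profile is not an equilibrium.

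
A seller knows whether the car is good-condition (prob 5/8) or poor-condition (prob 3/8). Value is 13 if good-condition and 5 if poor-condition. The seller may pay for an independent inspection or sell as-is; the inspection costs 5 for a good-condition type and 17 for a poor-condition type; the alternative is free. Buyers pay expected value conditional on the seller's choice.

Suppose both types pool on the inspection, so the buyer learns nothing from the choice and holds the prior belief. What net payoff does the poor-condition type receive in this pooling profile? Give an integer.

Pooled price = 5/8·13 + 3/8·5 = 10.
poor-condition pays cost 17 for the inspection, so net payoff = 10 − 17 = -7.

-7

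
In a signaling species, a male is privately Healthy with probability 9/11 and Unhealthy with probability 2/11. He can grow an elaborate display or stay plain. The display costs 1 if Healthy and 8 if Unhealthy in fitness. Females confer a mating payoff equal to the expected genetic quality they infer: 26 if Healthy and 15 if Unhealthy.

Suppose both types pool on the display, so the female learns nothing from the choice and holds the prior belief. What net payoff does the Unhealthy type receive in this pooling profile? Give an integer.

Pooled mating payoff = 9/11·26 + 2/11·15 = 24.
Unhealthy pays cost 8 for the display, so net payoff = 24 − 8 = 16.

16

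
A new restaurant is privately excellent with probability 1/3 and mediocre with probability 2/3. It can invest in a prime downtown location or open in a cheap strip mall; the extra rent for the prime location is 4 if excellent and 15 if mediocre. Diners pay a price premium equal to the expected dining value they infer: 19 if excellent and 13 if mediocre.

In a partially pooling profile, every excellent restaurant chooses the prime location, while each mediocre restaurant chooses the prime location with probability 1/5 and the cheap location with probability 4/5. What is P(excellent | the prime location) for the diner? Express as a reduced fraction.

5/7

P(the prime location) = (1/3)·1 + (2/3)·(1/5) = 7/15.
By Bayes' rule, P(excellent | the prime location) = (1/3) / (7/15) = 5/7.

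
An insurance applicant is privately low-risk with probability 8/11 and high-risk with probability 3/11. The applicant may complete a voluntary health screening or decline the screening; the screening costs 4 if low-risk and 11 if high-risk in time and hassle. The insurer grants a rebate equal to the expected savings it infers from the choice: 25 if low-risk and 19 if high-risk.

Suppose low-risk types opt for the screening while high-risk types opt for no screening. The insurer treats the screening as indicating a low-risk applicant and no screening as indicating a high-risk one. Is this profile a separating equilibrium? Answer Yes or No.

Yes

Under these beliefs, the screening earns rebate 25 and no screening earns rebate 19.
low-risk: the screening nets 25 − 4 = 21; no screening nets 19. low-risk prefers the screening.
high-risk: the screening nets 25 − 11 = 14; no screening nets 19. high-risk prefers no screening.
Neither type deviates, so the separating profile is an equilibrium.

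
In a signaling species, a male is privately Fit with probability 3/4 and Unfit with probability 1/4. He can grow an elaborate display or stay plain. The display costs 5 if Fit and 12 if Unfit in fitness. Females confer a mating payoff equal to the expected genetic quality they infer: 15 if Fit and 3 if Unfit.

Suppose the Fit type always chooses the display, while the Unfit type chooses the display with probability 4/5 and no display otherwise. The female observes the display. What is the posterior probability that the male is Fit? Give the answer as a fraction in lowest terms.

P(the display) = (3/4)·1 + (1/4)·(4/5) = 19/20.
By Bayes' rule, P(Fit | the display) = (3/4) / (19/20) = 15/19.

15/19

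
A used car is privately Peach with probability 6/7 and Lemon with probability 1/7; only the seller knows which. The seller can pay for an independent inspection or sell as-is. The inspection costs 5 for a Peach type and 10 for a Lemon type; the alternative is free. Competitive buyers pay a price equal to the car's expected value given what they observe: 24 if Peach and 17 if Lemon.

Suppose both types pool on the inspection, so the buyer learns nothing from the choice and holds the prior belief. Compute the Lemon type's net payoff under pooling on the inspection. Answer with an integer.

Pooled price = 6/7·24 + 1/7·17 = 23.
Lemon pays cost 10 for the inspection, so net payoff = 23 − 10 = 13.

13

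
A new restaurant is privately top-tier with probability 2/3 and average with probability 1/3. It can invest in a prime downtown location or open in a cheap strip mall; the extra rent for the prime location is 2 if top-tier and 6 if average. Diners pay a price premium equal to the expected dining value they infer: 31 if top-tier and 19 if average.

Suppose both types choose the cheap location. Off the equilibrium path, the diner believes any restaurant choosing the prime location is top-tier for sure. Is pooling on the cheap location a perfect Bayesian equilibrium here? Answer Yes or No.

On path, the diner holds the prior and pays 2/3·31 + 1/3·19 = 27. Off path (the prime location), believing top-tier, it pays 31.
top-tier: the cheap location nets 27; the prime location nets 31 − 2 = 29. top-tier would deviate.
average: the cheap location nets 27; the prime location nets 31 − 6 = 25. average stays.
A type deviates, so pooling fails.

No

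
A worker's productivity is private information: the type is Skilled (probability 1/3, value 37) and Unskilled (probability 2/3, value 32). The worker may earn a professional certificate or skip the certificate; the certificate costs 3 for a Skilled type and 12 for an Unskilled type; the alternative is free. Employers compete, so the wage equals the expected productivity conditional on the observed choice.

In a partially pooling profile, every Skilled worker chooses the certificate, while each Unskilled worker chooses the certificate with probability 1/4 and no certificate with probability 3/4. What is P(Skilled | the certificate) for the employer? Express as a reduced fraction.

2/3

P(the certificate) = (1/3)·1 + (2/3)·(1/4) = 1/2.
By Bayes' rule, P(Skilled | the certificate) = (1/3) / (1/2) = 2/3.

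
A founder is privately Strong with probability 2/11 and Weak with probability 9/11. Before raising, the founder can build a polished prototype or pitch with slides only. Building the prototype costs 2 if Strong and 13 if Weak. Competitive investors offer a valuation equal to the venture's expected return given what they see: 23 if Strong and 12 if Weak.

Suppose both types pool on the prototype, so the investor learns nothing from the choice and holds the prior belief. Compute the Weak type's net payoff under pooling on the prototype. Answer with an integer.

1

Pooled valuation = 2/11·23 + 9/11·12 = 14.
Weak pays cost 13 for the prototype, so net payoff = 14 − 13 = 1.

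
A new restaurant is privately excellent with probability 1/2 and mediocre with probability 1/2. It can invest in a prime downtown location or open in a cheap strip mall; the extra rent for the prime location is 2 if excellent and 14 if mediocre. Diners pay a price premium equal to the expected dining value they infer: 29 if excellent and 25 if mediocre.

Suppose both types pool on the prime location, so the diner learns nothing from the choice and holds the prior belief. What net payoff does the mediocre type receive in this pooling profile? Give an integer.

Pooled price premium = 1/2·29 + 1/2·25 = 27.
mediocre pays cost 14 for the prime location, so net payoff = 27 − 14 = 13.

13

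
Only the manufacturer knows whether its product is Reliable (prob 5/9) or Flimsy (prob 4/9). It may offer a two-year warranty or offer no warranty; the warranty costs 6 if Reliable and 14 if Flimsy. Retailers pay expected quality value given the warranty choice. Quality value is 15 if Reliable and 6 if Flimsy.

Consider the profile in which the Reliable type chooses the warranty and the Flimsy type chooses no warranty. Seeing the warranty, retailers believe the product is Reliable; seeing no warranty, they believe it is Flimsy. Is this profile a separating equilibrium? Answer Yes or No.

Under these beliefs, the warranty earns price 15 and no warranty earns price 6.
Reliable: the warranty nets 15 − 6 = 9; no warranty nets 6. Reliable prefers the warranty.
Flimsy: the warranty nets 15 − 14 = 1; no warranty nets 6. Flimsy prefers no warranty.
Neither type deviates, so the separating profile is an equilibrium.

Yes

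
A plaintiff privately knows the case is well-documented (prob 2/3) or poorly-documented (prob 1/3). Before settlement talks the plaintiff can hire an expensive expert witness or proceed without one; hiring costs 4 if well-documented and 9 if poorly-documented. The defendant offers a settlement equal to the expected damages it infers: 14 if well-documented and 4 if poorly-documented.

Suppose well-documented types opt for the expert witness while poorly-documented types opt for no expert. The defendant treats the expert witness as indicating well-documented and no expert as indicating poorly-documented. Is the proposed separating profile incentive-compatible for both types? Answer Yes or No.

No

Under these beliefs, the expert witness earns settlement 14 and no expert earns settlement 4.
well-documented: the expert witness nets 14 − 4 = 10; no expert nets 4. well-documented prefers the expert witness.
poorly-documented: the expert witness nets 14 − 9 = 5; no expert nets 4. poorly-documented would deviate to the expert witness.
poorly-documented has a profitable deviation, so the profile is not an equilibrium.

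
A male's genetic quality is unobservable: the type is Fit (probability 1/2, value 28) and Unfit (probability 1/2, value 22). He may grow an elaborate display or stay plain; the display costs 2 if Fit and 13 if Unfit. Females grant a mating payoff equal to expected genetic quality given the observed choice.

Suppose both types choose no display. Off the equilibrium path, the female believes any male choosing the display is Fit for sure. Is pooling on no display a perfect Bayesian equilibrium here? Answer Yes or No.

On path, the female holds the prior and pays 1/2·28 + 1/2·22 = 25. Off path (the display), believing Fit, it pays 28.
Fit: no display nets 25; the display nets 28 − 2 = 26. Fit would deviate.
Unfit: no display nets 25; the display nets 28 − 13 = 15. Unfit stays.
A type deviates, so pooling fails.

No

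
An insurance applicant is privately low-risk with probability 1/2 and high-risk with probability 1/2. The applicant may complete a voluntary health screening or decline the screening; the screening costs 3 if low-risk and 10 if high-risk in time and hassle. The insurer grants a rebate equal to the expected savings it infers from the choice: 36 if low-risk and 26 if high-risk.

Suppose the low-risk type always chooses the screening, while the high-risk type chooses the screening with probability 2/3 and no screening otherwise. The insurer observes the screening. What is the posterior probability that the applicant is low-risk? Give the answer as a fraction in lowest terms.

3/5

P(the screening) = (1/2)·1 + (1/2)·(2/3) = 5/6.
By Bayes' rule, P(low-risk | the screening) = (1/2) / (5/6) = 3/5.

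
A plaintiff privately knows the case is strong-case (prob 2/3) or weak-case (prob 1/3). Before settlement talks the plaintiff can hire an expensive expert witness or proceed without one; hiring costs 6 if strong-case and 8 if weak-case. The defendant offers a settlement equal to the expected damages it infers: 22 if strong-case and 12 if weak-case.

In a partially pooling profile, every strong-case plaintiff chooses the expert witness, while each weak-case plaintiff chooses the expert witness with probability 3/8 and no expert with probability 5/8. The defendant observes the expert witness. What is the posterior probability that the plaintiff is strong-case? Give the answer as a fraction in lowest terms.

P(the expert witness) = (2/3)·1 + (1/3)·(3/8) = 19/24.
By Bayes' rule, P(strong-case | the expert witness) = (2/3) / (19/24) = 16/19.

16/19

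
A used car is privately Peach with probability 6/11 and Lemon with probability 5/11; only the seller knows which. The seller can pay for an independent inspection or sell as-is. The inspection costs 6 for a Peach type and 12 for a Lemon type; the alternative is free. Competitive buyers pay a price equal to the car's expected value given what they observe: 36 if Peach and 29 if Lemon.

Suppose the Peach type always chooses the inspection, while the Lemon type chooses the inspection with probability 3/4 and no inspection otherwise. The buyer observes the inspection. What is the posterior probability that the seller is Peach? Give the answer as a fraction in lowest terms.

8/13

P(the inspection) = (6/11)·1 + (5/11)·(3/4) = 39/44.
By Bayes' rule, P(Peach | the inspection) = (6/11) / (39/44) = 8/13.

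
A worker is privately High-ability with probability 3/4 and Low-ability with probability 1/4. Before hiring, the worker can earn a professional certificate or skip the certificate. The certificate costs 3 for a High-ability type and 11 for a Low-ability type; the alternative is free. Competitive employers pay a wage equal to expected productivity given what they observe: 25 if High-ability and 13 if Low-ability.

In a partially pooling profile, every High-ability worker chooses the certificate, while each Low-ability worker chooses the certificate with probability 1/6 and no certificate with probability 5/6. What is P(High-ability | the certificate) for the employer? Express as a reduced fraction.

18/19

P(the certificate) = (3/4)·1 + (1/4)·(1/6) = 19/24.
By Bayes' rule, P(High-ability | the certificate) = (3/4) / (19/24) = 18/19.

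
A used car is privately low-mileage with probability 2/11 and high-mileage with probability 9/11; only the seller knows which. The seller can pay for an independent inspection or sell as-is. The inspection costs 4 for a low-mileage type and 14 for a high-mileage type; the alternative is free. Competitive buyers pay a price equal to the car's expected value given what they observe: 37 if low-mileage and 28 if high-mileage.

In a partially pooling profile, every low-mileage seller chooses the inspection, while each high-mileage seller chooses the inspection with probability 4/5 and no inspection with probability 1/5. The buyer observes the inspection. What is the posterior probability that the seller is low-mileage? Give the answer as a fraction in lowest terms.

5/23

P(the inspection) = (2/11)·1 + (9/11)·(4/5) = 46/55.
By Bayes' rule, P(low-mileage | the inspection) = (2/11) / (46/55) = 5/23.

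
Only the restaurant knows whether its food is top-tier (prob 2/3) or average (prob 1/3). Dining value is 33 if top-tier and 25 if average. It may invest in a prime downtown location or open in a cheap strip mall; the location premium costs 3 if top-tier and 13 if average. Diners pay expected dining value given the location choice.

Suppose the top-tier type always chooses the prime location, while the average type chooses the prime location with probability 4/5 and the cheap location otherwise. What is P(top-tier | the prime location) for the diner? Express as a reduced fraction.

P(the prime location) = (2/3)·1 + (1/3)·(4/5) = 14/15.
By Bayes' rule, P(top-tier | the prime location) = (2/3) / (14/15) = 5/7.

5/7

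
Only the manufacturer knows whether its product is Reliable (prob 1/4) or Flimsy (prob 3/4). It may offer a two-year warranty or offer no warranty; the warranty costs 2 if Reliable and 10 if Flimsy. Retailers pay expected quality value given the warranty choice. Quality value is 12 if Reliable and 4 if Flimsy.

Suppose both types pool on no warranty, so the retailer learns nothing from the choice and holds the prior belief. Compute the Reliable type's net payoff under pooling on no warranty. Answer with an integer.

6

Pooled price = 1/4·12 + 3/4·4 = 6.
Reliable pays no cost for no warranty, so net payoff = 6.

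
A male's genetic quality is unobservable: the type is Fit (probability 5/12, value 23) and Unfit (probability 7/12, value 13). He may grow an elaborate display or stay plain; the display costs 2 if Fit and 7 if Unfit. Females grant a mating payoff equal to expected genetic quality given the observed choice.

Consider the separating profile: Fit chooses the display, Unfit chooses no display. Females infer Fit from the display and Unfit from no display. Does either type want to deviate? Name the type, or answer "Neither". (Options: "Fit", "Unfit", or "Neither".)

The display pays 23; no display pays 13.
Fit: assigned the display, nets 23 − 2 = 21; deviating to no display nets 13.
Unfit: assigned no display, nets 13; deviating to the display nets 23 − 7 = 16.
The Unfit type gains 3 by deviating.

Unfit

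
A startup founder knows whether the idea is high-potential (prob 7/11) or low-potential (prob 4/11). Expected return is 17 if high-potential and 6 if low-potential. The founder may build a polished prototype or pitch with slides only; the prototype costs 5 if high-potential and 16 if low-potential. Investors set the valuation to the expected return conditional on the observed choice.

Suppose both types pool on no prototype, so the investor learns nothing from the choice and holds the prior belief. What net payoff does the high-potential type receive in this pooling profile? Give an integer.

Pooled valuation = 7/11·17 + 4/11·6 = 13.
high-potential pays no cost for no prototype, so net payoff = 13.

13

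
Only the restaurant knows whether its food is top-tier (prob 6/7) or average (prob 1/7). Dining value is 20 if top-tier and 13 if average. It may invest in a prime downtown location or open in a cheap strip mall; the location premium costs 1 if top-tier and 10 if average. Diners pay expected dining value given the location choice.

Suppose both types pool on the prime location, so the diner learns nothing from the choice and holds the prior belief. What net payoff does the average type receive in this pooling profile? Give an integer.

9

Pooled price premium = 6/7·20 + 1/7·13 = 19.
average pays cost 10 for the prime location, so net payoff = 19 − 10 = 9.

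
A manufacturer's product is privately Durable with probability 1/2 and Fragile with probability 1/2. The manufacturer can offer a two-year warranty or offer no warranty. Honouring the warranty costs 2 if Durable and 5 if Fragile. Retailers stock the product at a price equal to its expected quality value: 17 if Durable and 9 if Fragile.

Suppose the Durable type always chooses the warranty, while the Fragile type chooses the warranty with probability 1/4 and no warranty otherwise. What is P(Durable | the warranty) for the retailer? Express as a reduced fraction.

4/5

P(the warranty) = (1/2)·1 + (1/2)·(1/4) = 5/8.
By Bayes' rule, P(Durable | the warranty) = (1/2) / (5/8) = 4/5.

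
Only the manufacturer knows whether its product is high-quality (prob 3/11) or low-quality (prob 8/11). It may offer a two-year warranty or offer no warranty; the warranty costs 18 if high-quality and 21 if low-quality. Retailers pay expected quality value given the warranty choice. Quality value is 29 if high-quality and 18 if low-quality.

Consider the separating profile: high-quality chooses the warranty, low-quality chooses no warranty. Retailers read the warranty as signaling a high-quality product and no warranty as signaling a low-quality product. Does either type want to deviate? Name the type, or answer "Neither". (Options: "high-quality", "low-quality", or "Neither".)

The warranty pays 29; no warranty pays 18.
high-quality: assigned the warranty, nets 29 − 18 = 11; deviating to no warranty nets 18.
low-quality: assigned no warranty, nets 18; deviating to the warranty nets 29 − 21 = 8.
The high-quality type gains 7 by deviating.

high-quality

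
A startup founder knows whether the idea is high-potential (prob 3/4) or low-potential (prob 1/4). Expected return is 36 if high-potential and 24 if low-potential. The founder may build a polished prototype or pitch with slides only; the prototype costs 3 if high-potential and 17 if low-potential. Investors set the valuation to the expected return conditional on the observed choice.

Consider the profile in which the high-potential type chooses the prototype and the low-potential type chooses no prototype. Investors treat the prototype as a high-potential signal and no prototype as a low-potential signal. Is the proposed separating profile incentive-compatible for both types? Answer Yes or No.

Under these beliefs, the prototype earns valuation 36 and no prototype earns valuation 24.
high-potential: the prototype nets 36 − 3 = 33; no prototype nets 24. high-potential prefers the prototype.
low-potential: the prototype nets 36 − 17 = 19; no prototype nets 24. low-potential prefers no prototype.
Neither type deviates, so the separating profile is an equilibrium.

Yes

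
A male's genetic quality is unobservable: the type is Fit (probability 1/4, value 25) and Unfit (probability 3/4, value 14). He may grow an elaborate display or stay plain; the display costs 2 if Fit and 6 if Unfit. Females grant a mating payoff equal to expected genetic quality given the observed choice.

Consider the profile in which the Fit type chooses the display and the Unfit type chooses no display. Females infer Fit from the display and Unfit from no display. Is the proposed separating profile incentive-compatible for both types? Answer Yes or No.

Under these beliefs, the display earns mating payoff 25 and no display earns mating payoff 14.
Fit: the display nets 25 − 2 = 23; no display nets 14. Fit prefers the display.
Unfit: the display nets 25 − 6 = 19; no display nets 14. Unfit would deviate to the display.
Unfit has a profitable deviation, so the profile is not an equilibrium.

No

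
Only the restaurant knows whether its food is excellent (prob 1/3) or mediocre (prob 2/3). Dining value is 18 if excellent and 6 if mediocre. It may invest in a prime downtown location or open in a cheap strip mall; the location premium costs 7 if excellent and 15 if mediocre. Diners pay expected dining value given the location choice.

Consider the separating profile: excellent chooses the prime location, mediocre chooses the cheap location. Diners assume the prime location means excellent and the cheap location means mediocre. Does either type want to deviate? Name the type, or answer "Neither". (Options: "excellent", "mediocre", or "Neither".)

Neither

The prime location pays 18; the cheap location pays 6.
excellent: assigned the prime location, nets 18 − 7 = 11; deviating to the cheap location nets 6.
mediocre: assigned the cheap location, nets 6; deviating to the prime location nets 18 − 15 = 3.
Both types strictly prefer their assigned action; no profitable deviation.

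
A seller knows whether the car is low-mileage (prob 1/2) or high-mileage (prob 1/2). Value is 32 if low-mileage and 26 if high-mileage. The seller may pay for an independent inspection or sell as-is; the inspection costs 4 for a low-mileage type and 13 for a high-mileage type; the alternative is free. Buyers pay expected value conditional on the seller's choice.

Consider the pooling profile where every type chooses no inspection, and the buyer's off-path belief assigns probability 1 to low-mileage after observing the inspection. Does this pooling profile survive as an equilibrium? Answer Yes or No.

On path, the buyer holds the prior and pays 1/2·32 + 1/2·26 = 29. Off path (the inspection), believing low-mileage, it pays 32.
low-mileage: no inspection nets 29; the inspection nets 32 − 4 = 28. low-mileage stays.
high-mileage: no inspection nets 29; the inspection nets 32 − 13 = 19. high-mileage stays.
No type deviates, so pooling is sustained.

Yes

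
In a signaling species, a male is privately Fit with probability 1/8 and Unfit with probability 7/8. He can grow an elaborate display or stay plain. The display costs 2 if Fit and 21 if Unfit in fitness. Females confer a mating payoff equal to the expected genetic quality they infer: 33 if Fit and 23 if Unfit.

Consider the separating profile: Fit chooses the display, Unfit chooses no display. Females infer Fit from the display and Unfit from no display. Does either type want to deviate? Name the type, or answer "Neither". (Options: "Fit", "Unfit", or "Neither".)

Neither

The display pays 33; no display pays 23.
Fit: assigned the display, nets 33 − 2 = 31; deviating to no display nets 23.
Unfit: assigned no display, nets 23; deviating to the display nets 33 − 21 = 12.
Both types strictly prefer their assigned action; no profitable deviation.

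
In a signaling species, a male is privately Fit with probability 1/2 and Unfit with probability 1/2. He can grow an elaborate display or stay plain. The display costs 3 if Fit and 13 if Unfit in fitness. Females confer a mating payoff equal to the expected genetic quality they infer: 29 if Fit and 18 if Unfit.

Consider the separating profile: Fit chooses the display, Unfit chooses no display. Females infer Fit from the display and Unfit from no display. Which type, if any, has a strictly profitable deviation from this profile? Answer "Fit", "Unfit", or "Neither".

Neither

The display pays 29; no display pays 18.
Fit: assigned the display, nets 29 − 3 = 26; deviating to no display nets 18.
Unfit: assigned no display, nets 18; deviating to the display nets 29 − 13 = 16.
Both types strictly prefer their assigned action; no profitable deviation.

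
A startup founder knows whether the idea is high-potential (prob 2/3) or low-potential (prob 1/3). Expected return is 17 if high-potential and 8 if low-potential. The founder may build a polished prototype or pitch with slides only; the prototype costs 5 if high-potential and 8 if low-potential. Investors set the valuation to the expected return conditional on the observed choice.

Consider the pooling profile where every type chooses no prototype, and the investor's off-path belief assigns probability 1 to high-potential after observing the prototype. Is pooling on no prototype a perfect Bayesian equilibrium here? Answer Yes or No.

On path, the investor holds the prior and pays 2/3·17 + 1/3·8 = 14. Off path (the prototype), believing high-potential, it pays 17.
high-potential: no prototype nets 14; the prototype nets 17 − 5 = 12. high-potential stays.
low-potential: no prototype nets 14; the prototype nets 17 − 8 = 9. low-potential stays.
No type deviates, so pooling is sustained.

Yes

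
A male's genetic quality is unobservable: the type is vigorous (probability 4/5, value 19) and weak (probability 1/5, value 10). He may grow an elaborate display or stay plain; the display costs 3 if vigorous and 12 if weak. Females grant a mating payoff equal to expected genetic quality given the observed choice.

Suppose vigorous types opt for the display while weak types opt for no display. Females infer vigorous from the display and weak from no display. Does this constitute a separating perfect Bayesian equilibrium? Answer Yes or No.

Yes

Under these beliefs, the display earns mating payoff 19 and no display earns mating payoff 10.
vigorous: the display nets 19 − 3 = 16; no display nets 10. vigorous prefers the display.
weak: the display nets 19 − 12 = 7; no display nets 10. weak prefers no display.
Neither type deviates, so the separating profile is an equilibrium.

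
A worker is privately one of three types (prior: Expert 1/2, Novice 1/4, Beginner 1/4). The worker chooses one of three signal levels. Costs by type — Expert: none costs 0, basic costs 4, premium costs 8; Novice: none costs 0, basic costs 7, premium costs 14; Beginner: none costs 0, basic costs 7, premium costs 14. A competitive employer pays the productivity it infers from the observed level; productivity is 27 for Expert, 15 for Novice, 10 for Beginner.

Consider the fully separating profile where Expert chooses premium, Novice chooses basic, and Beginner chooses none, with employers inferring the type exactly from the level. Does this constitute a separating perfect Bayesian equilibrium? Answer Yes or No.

Separating wages: premium → 27, basic → 15, none → 10.
Expert (assigned premium): none: 10 − 0 = 10; basic: 15 − 4 = 11; premium: 27 − 8 = 19. Expert stays.
Novice (assigned basic): none: 10 − 0 = 10; basic: 15 − 7 = 8; premium: 27 − 14 = 13. Novice prefers premium.
Beginner (assigned none): none: 10 − 0 = 10; basic: 15 − 7 = 8; premium: 27 − 14 = 13. Beginner prefers premium.
At least one type deviates; the separating profile fails.

No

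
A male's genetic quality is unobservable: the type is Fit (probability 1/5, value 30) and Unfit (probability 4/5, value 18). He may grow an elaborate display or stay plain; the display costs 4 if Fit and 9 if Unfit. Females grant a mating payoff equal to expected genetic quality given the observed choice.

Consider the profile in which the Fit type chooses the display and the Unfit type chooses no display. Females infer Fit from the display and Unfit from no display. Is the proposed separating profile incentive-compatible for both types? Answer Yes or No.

No

Under these beliefs, the display earns mating payoff 30 and no display earns mating payoff 18.
Fit: the display nets 30 − 4 = 26; no display nets 18. Fit prefers the display.
Unfit: the display nets 30 − 9 = 21; no display nets 18. Unfit would deviate to the display.
Unfit has a profitable deviation, so the profile is not an equilibrium.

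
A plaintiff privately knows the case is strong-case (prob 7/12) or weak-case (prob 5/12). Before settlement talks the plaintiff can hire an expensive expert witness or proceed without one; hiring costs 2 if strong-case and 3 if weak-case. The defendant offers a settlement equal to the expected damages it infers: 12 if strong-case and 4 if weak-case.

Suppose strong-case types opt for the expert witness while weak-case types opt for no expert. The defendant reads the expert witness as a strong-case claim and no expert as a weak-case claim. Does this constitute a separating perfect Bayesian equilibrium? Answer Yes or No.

No

Under these beliefs, the expert witness earns settlement 12 and no expert earns settlement 4.
strong-case: the expert witness nets 12 − 2 = 10; no expert nets 4. strong-case prefers the expert witness.
weak-case: the expert witness nets 12 − 3 = 9; no expert nets 4. weak-case would deviate to the expert witness.
weak-case has a profitable deviation, so the profile is not an equilibrium.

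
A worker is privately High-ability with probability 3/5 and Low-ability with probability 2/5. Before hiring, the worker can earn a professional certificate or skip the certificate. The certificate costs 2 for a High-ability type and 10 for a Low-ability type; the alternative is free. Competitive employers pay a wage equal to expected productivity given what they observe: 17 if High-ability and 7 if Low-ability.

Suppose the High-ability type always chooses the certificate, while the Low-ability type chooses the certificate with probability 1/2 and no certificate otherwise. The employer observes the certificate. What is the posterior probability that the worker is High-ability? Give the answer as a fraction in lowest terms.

P(the certificate) = (3/5)·1 + (2/5)·(1/2) = 4/5.
By Bayes' rule, P(High-ability | the certificate) = (3/5) / (4/5) = 3/4.

3/4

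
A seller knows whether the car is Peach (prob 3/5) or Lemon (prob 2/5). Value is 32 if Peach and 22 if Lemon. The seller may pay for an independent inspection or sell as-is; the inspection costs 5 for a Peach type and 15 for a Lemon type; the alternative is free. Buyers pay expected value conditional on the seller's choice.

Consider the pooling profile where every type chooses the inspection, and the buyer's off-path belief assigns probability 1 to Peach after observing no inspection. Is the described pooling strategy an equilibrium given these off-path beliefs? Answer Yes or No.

No

On path, the buyer holds the prior and pays 3/5·32 + 2/5·22 = 28. Off path (no inspection), believing Peach, it pays 32.
Peach: the inspection nets 28 − 5 = 23; no inspection nets 32. Peach would deviate.
Lemon: the inspection nets 28 − 15 = 13; no inspection nets 32. Lemon would deviate.
A type deviates, so pooling fails.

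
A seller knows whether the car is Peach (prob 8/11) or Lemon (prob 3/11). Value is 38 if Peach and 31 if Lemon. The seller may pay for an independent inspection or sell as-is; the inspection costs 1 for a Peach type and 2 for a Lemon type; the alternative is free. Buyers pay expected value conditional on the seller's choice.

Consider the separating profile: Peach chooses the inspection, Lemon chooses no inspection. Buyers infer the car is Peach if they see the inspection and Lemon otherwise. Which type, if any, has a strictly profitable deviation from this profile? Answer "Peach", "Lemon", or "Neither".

Lemon

The inspection pays 38; no inspection pays 31.
Peach: assigned the inspection, nets 38 − 1 = 37; deviating to no inspection nets 31.
Lemon: assigned no inspection, nets 31; deviating to the inspection nets 38 − 2 = 36.
The Lemon type gains 5 by deviating.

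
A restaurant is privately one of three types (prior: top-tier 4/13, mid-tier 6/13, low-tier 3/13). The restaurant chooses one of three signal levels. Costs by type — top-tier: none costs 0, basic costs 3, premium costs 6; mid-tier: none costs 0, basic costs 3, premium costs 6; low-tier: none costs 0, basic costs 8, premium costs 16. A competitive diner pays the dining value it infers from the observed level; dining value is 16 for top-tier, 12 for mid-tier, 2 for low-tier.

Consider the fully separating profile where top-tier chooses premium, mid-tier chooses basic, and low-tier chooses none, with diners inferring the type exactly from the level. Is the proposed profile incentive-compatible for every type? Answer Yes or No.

No

Separating price premiums: premium → 16, basic → 12, none → 2.
top-tier (assigned premium): none: 2 − 0 = 2; basic: 12 − 3 = 9; premium: 16 − 6 = 10. top-tier stays.
mid-tier (assigned basic): none: 2 − 0 = 2; basic: 12 − 3 = 9; premium: 16 − 6 = 10. mid-tier prefers premium.
low-tier (assigned none): none: 2 − 0 = 2; basic: 12 − 8 = 4; premium: 16 − 16 = 0. low-tier prefers basic.
At least one type deviates; the separating profile fails.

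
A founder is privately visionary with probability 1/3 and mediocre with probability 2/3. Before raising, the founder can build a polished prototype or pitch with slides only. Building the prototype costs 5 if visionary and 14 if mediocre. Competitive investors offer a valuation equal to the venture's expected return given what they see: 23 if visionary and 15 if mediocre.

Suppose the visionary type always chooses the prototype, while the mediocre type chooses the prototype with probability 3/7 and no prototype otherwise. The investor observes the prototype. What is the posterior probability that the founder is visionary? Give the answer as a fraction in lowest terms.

7/13

P(the prototype) = (1/3)·1 + (2/3)·(3/7) = 13/21.
By Bayes' rule, P(visionary | the prototype) = (1/3) / (13/21) = 7/13.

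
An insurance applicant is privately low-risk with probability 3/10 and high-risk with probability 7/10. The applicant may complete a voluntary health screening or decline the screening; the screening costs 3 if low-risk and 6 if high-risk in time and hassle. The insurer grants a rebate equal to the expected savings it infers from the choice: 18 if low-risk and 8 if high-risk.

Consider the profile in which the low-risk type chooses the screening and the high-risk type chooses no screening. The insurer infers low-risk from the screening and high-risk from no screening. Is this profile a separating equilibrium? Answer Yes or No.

Under these beliefs, the screening earns rebate 18 and no screening earns rebate 8.
low-risk: the screening nets 18 − 3 = 15; no screening nets 8. low-risk prefers the screening.
high-risk: the screening nets 18 − 6 = 12; no screening nets 8. high-risk would deviate to the screening.
high-risk has a profitable deviation, so the profile is not an equilibrium.

No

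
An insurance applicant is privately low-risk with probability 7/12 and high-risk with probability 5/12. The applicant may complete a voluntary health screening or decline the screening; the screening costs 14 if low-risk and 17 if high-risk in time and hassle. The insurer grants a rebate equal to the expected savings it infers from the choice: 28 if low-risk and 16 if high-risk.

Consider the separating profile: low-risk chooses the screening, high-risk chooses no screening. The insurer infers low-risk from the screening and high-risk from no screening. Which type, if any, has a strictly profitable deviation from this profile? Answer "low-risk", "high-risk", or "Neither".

low-risk

The screening pays 28; no screening pays 16.
low-risk: assigned the screening, nets 28 − 14 = 14; deviating to no screening nets 16.
high-risk: assigned no screening, nets 16; deviating to the screening nets 28 − 17 = 11.
The low-risk type gains 2 by deviating.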